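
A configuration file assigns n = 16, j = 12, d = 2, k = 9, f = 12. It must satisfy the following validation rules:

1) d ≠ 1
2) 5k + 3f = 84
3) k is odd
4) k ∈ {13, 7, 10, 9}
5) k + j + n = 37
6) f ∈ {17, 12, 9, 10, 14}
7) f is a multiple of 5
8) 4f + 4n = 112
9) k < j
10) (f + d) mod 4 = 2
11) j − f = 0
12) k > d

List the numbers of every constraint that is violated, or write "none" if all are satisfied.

1) d = 2, and 2 ≠ 1 — holds.
2) 5k + 3f = 5(9) + 3(12) = 81, not 84 — fails.
3) k = 9 is odd — holds.
4) k = 9 is in {13, 7, 10, 9} — holds.
5) k + j + n = 9 + 12 + 16 = 37 — holds.
6) f = 12 is in {17, 12, 9, 10, 14} — holds.
7) 12 = 5×2 + 2, so 5 does not divide 12 — fails.
8) 4f + 4n = 4(12) + 4(16) = 112 — holds.
9) k = 9, j = 12; 9 < 12 — holds.
10) f + d = 14; 14 mod 4 = 2 — holds.
11) j − f = 12 − 12 = 0 — holds.
12) k = 9, d = 2; 9 > 2 — holds.

The assignment fails constraints 2 and 7.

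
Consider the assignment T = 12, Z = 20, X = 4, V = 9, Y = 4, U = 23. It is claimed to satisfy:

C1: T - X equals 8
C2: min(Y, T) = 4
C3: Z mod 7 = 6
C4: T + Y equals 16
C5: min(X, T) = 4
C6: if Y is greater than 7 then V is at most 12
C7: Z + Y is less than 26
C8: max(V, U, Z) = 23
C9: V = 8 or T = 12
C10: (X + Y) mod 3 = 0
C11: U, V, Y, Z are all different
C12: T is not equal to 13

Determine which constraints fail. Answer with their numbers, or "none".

Constraint 10 does not hold.

C1: T - X = 12 - 4 = 8 — OK.
C2: min(4, 12) = 4 — OK.
C3: 20 mod 7 = 6 — OK.
C4: T + Y = 12 + 4 = 16 — OK.
C5: min(4, 12) = 4 — OK.
C6: Y = 4, not > 7; antecedent false, conditional vacuously true — OK.
C7: Z + Y = 20 + 4 = 24; 24 < 26 — OK.
C8: max(9, 23, 20) = 23 — OK.
C9: V = 9 ≠ 8, but T = 12 = 12 (second disjunct) — OK.
C10: X + Y = 8; 8 mod 3 = 2, not 0 — violated.
C11: values 23, 9, 4, 20 are pairwise distinct — OK.
C12: T = 12, and 12 ≠ 13 — OK.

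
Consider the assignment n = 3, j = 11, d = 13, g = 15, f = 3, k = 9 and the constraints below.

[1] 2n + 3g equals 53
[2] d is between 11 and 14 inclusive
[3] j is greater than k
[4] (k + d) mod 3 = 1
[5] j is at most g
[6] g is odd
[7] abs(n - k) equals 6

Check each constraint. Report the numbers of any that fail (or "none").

[1] 2n + 3g = 2(3) + 3(15) = 51, not 53  FAIL
[2] d = 13 lies in [11, 14]  OK
[3] j = 11, k = 9; 11 > 9  OK
[4] k + d = 22; 22 mod 3 = 1  OK
[5] j = 11, g = 15; 11 ≤ 15  OK
[6] g = 15 is odd  OK
[7] abs(3 - 9) = 6  OK

Constraint 1 is violated.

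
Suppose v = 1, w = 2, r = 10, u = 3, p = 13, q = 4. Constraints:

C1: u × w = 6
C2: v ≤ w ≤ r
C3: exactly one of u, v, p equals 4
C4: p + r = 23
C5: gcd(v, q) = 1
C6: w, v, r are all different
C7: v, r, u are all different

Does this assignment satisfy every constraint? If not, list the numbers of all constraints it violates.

C1: u × w = 3 × 2 = 6  ✓
C2: values 1 ≤ 2 ≤ 10  ✓
C3: u=3, v=1, p=13; 0 of them equal 4, not exactly one  ✗
C4: p + r = 13 + 10 = 23  ✓
C5: gcd(1, 4) = 1  ✓
C6: values 2, 1, 10 are pairwise distinct  ✓
C7: values 1, 10, 3 are pairwise distinct  ✓

Constraint 3 is violated.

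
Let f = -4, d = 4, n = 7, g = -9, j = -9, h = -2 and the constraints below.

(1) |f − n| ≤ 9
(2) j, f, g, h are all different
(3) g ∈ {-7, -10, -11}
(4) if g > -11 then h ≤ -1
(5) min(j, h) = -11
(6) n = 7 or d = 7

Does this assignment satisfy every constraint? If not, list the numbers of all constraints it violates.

The assignment fails constraints 1, 2, 3, and 5.

(1) |-4 − 7| = 11; 11 > 9, exceeds bound 9 — violated.
(2) j = g = -9, not all different — violated.
(3) g = -9 is not in {-7, -10, -11} — violated.
(4) g = -9 > -11, so we need h ≤ -1; h = -2 ≤ -1 — OK.
(5) min(-9, -2) = -9, not -11 — violated.
(6) n = 7 = 7 (first disjunct) — OK.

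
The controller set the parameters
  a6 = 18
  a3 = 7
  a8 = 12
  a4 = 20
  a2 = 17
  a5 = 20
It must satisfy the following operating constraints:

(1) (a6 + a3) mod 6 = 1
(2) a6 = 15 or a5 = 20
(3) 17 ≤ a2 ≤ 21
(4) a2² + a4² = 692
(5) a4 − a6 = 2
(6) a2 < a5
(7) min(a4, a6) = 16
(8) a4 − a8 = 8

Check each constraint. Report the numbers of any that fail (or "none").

(1) a6 + a3 = 25; 25 mod 6 = 1 — holds.
(2) a6 = 18 ≠ 15, but a5 = 20 = 20 (second disjunct) — holds.
(3) a2 = 17 lies in [17, 21] — holds.
(4) a2² + a4² = 17² + 20² = 289 + 400 = 689, not 692 — fails.
(5) a4 − a6 = 20 − 18 = 2 — holds.
(6) a2 = 17, a5 = 20; 17 < 20 — holds.
(7) min(20, 18) = 18, not 16 — fails.
(8) a4 − a8 = 20 − 12 = 8 — holds.

No — constraints 4, 7 are not satisfied.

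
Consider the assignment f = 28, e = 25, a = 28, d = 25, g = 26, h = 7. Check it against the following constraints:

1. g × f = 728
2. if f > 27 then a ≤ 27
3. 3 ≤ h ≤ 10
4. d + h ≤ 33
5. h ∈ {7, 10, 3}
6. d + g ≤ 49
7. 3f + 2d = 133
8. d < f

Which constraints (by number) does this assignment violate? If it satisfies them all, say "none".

1. g × f = 26 × 28 = 728  ✔
2. f = 28 > 27, so we need a ≤ 27; but a = 28 > 27  ✘
3. h = 7 lies in [3, 10]  ✔
4. d + h = 25 + 7 = 32; 32 ≤ 33  ✔
5. h = 7 is in {7, 10, 3}  ✔
6. d + g = 25 + 26 = 51; 51 > 49, bound 49 not met  ✘
7. 3f + 2d = 3(28) + 2(25) = 134, not 133  ✘
8. d = 25, f = 28; 25 < 28  ✔

The assignment fails constraints 2, 6, and 7.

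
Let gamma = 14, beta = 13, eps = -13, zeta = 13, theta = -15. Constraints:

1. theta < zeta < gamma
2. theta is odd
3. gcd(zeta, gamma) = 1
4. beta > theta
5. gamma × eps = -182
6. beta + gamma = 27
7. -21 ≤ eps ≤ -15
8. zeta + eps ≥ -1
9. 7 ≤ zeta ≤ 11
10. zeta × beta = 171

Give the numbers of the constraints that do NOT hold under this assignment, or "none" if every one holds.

1. values -15 < 13 < 14 — holds.
2. theta = -15 is odd — holds.
3. gcd(13, 14) = 1 — holds.
4. beta = 13, theta = -15; 13 > -15 — holds.
5. gamma × eps = 14 × (-13) = -182 — holds.
6. beta + gamma = 13 + 14 = 27 — holds.
7. eps = -13 is outside [-21, -15] — fails.
8. zeta + eps = 13 + (-13) = 0; 0 ≥ -1 — holds.
9. zeta = 13 is outside [7, 11] — fails.
10. zeta × beta = 13 × 13 = 169, not 171 — fails.

Constraints 7, 9, and 10 do not hold.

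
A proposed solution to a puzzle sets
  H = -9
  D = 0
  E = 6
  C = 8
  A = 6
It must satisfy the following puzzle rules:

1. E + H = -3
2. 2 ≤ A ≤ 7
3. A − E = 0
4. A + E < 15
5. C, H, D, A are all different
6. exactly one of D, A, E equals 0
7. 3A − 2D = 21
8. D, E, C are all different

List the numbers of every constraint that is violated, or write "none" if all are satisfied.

1. E + H = 6 + (-9) = -3 — OK.
2. A = 6 lies in [2, 7] — OK.
3. A − E = 6 − 6 = 0 — OK.
4. A + E = 6 + 6 = 12; 12 < 15 — OK.
5. values 8, -9, 0, 6 are pairwise distinct — OK.
6. D=0, A=6, E=6; 1 of them equals 0 — OK.
7. 3A − 2D = 3(6) − 2(0) = 18, not 21 — violated.
8. values 0, 6, 8 are pairwise distinct — OK.

Constraint 7 does not hold.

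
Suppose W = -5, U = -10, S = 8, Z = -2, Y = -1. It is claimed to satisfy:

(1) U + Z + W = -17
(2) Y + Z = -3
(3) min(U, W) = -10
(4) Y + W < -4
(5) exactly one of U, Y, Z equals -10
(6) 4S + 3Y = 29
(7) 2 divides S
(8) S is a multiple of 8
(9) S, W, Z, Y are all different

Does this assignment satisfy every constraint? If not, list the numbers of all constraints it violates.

(1) U + Z + W = -10 + (-2) + (-5) = -17 — satisfied.
(2) Y + Z = -1 + (-2) = -3 — satisfied.
(3) min(-10, -5) = -10 — satisfied.
(4) Y + W = -1 + (-5) = -6; -6 < -4 — satisfied.
(5) U=-10, Y=-1, Z=-2; 1 of them equals -10 — satisfied.
(6) 4S + 3Y = 4(8) + 3(-1) = 29 — satisfied.
(7) 8 / 2 = 4, so 2 divides 8 — satisfied.
(8) 8 / 8 = 1, so 8 divides 8 — satisfied.
(9) values 8, -5, -2, -1 are pairwise distinct — satisfied.

All constraints are satisfied.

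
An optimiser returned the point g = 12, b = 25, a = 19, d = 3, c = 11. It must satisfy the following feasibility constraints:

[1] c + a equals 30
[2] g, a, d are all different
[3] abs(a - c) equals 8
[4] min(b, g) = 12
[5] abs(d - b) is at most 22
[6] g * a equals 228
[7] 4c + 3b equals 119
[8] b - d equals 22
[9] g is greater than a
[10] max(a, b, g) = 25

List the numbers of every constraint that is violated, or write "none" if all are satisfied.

No — constraint 9 is not satisfied.

[1] c + a = 11 + 19 = 30 — holds.
[2] values 12, 19, 3 are pairwise distinct — holds.
[3] abs(19 - 11) = 8 — holds.
[4] min(25, 12) = 12 — holds.
[5] abs(3 - 25) = 22; 22 ≤ 22 — holds.
[6] g * a = 12 * 19 = 228 — holds.
[7] 4c + 3b = 4(11) + 3(25) = 119 — holds.
[8] b - d = 25 - 3 = 22 — holds.
[9] g = 12, a = 19; 12 ≤ 19 (want >) — does not hold.
[10] max(19, 25, 12) = 25 — holds.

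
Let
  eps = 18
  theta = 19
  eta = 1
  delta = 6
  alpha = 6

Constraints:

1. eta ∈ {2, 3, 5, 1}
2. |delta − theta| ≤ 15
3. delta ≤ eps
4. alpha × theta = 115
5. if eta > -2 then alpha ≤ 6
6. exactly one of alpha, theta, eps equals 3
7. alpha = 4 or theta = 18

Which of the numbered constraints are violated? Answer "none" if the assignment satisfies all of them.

1. eta = 1 is in {2, 3, 5, 1}  yes
2. |6 − 19| = 13; 13 ≤ 15  yes
3. delta = 6, eps = 18; 6 ≤ 18  yes
4. alpha × theta = 6 × 19 = 114, not 115  no
5. eta = 1 > -2, so we need alpha ≤ 6; alpha = 6 ≤ 6  yes
6. alpha=6, theta=19, eps=18; 0 of them equal 3, not exactly one  no
7. alpha = 6 ≠ 4 and theta = 19 ≠ 18; both disjuncts false  no

No — constraints 4, 6, and 7 are not satisfied.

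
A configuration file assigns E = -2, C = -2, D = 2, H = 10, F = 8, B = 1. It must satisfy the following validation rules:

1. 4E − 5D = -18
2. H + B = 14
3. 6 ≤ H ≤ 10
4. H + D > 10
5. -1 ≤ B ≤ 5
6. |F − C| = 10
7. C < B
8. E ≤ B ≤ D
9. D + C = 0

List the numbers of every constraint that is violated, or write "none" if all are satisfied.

The assignment fails constraint 2.

1. 4E − 5D = 4(-2) − 5(2) = -18 — holds.
2. H + B = 10 + 1 = 11, not 14 — fails.
3. H = 10 lies in [6, 10] — holds.
4. H + D = 10 + 2 = 12; 12 > 10 — holds.
5. B = 1 lies in [-1, 5] — holds.
6. |8 − (-2)| = 10 — holds.
7. C = -2, B = 1; -2 < 1 — holds.
8. values -2 ≤ 1 ≤ 2 — holds.
9. D + C = 2 + (-2) = 0 — holds.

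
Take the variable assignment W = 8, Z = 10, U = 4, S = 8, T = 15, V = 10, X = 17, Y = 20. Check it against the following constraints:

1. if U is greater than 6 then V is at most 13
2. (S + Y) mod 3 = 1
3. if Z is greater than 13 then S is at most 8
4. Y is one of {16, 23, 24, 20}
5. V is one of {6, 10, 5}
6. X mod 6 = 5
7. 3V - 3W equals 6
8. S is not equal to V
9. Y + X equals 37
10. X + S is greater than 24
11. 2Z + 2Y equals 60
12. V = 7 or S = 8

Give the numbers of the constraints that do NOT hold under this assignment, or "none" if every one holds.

The assignment satisfies every constraint.

1. U = 4, not > 6; antecedent false, conditional vacuously true — holds.
2. S + Y = 28; 28 mod 3 = 1 — holds.
3. Z = 10, not > 13; antecedent false, conditional vacuously true — holds.
4. Y = 20 is in {16, 23, 24, 20} — holds.
5. V = 10 is in {6, 10, 5} — holds.
6. 17 mod 6 = 5 — holds.
7. 3V - 3W = 3(10) - 3(8) = 6 — holds.
8. S = 8, V = 10; distinct — holds.
9. Y + X = 20 + 17 = 37 — holds.
10. X + S = 17 + 8 = 25; 25 > 24 — holds.
11. 2Z + 2Y = 2(10) + 2(20) = 60 — holds.
12. V = 10 ≠ 7, but S = 8 = 8 (second disjunct) — holds.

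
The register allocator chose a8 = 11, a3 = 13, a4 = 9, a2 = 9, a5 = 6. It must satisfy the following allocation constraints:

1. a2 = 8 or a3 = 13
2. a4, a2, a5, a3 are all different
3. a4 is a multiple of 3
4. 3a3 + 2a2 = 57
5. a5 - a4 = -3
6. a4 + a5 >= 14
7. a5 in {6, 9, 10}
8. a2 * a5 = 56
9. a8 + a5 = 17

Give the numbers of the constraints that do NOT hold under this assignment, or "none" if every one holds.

1. a2 = 9 ≠ 8, but a3 = 13 = 13 (second disjunct) — satisfied.
2. a4 = a2 = 9, not all different — violated.
3. 9 / 3 = 3, so 3 divides 9 — satisfied.
4. 3a3 + 2a2 = 3(13) + 2(9) = 57 — satisfied.
5. a5 - a4 = 6 - 9 = -3 — satisfied.
6. a4 + a5 = 9 + 6 = 15; 15 ≥ 14 — satisfied.
7. a5 = 6 is in {6, 9, 10} — satisfied.
8. a2 * a5 = 9 * 6 = 54, not 56 — violated.
9. a8 + a5 = 11 + 6 = 17 — satisfied.

The assignment fails constraints 2, 8.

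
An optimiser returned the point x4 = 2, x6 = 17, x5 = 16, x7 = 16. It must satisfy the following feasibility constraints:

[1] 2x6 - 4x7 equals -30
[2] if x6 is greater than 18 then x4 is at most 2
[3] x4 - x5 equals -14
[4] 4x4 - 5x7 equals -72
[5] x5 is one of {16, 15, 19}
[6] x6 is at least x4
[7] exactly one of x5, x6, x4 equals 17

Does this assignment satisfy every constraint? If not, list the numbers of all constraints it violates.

[1] 2x6 - 4x7 = 2(17) - 4(16) = -30 — holds.
[2] x6 = 17, not > 18; antecedent false, conditional vacuously true — holds.
[3] x4 - x5 = 2 - 16 = -14 — holds.
[4] 4x4 - 5x7 = 4(2) - 5(16) = -72 — holds.
[5] x5 = 16 is in {16, 15, 19} — holds.
[6] x6 = 17, x4 = 2; 17 ≥ 2 — holds.
[7] x5=16, x6=17, x4=2; 1 of them equals 17 — holds.

None — every constraint holds.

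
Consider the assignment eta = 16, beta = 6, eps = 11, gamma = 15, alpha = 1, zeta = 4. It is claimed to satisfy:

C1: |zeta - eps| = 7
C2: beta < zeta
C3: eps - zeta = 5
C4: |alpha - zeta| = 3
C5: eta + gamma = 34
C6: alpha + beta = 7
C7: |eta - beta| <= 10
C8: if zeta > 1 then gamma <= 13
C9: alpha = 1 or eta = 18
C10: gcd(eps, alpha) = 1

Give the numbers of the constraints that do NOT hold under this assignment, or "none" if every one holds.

C1: |4 - 11| = 7 — holds.
C2: beta = 6, zeta = 4; 6 ≥ 4 (want <) — fails.
C3: eps - zeta = 11 - 4 = 7, not 5 — fails.
C4: |1 - 4| = 3 — holds.
C5: eta + gamma = 16 + 15 = 31, not 34 — fails.
C6: alpha + beta = 1 + 6 = 7 — holds.
C7: |16 - 6| = 10; 10 ≤ 10 — holds.
C8: zeta = 4 > 1, so we need gamma ≤ 13; but gamma = 15 > 13 — fails.
C9: alpha = 1 = 1 (first disjunct) — holds.
C10: gcd(11, 1) = 1 — holds.

Constraints 2, 3, 5, 8 do not hold.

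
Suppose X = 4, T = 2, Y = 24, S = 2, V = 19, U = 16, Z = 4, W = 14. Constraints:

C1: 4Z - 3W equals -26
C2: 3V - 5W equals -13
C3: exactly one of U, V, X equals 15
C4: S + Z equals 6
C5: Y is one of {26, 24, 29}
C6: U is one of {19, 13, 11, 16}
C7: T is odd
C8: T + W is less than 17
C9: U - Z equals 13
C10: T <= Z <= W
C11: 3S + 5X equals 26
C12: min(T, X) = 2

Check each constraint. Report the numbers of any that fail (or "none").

C1: 4Z - 3W = 4(4) - 3(14) = -26 — holds.
C2: 3V - 5W = 3(19) - 5(14) = -13 — holds.
C3: U=16, V=19, X=4; 0 of them equal 15, not exactly one — fails.
C4: S + Z = 2 + 4 = 6 — holds.
C5: Y = 24 is in {26, 24, 29} — holds.
C6: U = 16 is in {19, 13, 11, 16} — holds.
C7: T = 2 is even — fails.
C8: T + W = 2 + 14 = 16; 16 < 17 — holds.
C9: U - Z = 16 - 4 = 12, not 13 — fails.
C10: values 2 <= 4 <= 14 — holds.
C11: 3S + 5X = 3(2) + 5(4) = 26 — holds.
C12: min(2, 4) = 2 — holds.

Constraints 3, 7, and 9 do not hold.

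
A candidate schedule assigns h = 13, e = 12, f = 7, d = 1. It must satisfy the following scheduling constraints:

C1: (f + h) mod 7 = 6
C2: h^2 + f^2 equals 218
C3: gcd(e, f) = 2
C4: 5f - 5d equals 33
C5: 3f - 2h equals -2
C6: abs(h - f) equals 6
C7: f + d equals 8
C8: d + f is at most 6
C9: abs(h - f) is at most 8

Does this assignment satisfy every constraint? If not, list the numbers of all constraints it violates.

Violated: 3, 4, 5, and 8.

C1: f + h = 20; 20 mod 7 = 6 — holds.
C2: h^2 + f^2 = 13^2 + 7^2 = 169 + 49 = 218 — holds.
C3: gcd(12, 7) = 1, not 2 — does not hold.
C4: 5f - 5d = 5(7) - 5(1) = 30, not 33 — does not hold.
C5: 3f - 2h = 3(7) - 2(13) = -5, not -2 — does not hold.
C6: abs(13 - 7) = 6 — holds.
C7: f + d = 7 + 1 = 8 — holds.
C8: d + f = 1 + 7 = 8; 8 > 6, bound 6 not met — does not hold.
C9: abs(13 - 7) = 6; 6 ≤ 8 — holds.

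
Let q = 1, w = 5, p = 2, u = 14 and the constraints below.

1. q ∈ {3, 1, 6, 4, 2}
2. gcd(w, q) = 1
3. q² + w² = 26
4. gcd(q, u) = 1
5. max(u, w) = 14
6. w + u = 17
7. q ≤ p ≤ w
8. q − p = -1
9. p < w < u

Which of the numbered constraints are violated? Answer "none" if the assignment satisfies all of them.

Constraint 6 does not hold.

1. q = 1 is in {3, 1, 6, 4, 2}  ✓
2. gcd(5, 1) = 1  ✓
3. q² + w² = 1² + 5² = 1 + 25 = 26  ✓
4. gcd(1, 14) = 1  ✓
5. max(14, 5) = 14  ✓
6. w + u = 5 + 14 = 19, not 17  ✗
7. values 1 ≤ 2 ≤ 5  ✓
8. q − p = 1 − 2 = -1  ✓
9. values 2 < 5 < 14  ✓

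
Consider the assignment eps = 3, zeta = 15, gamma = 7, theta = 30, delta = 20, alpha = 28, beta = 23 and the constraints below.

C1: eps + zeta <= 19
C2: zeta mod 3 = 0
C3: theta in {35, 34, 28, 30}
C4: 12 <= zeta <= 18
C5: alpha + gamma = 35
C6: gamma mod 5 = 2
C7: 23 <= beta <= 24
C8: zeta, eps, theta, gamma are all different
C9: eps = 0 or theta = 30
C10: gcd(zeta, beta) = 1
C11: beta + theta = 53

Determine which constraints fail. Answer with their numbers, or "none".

C1: eps + zeta = 3 + 15 = 18; 18 ≤ 19  true
C2: 15 mod 3 = 0  true
C3: theta = 30 is in {35, 34, 28, 30}  true
C4: zeta = 15 lies in [12, 18]  true
C5: alpha + gamma = 28 + 7 = 35  true
C6: 7 mod 5 = 2  true
C7: beta = 23 lies in [23, 24]  true
C8: values 15, 3, 30, 7 are pairwise distinct  true
C9: eps = 3 ≠ 0, but theta = 30 = 30 (second disjunct)  true
C10: gcd(15, 23) = 1  true
C11: beta + theta = 23 + 30 = 53  true

All constraints are satisfied.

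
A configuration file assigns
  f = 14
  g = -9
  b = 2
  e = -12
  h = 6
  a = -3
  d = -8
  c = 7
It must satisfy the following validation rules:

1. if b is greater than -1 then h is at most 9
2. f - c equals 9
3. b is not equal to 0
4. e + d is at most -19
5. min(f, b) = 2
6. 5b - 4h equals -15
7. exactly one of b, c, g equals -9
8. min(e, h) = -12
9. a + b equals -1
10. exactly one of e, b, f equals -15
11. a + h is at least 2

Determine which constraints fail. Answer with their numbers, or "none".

1. b = 2 > -1, so we need h ≤ 9; h = 6 ≤ 9 — holds.
2. f - c = 14 - 7 = 7, not 9 — fails.
3. b = 2, and 2 ≠ 0 — holds.
4. e + d = -12 + (-8) = -20; -20 ≤ -19 — holds.
5. min(14, 2) = 2 — holds.
6. 5b - 4h = 5(2) - 4(6) = -14, not -15 — fails.
7. b=2, c=7, g=-9; 1 of them equals -9 — holds.
8. min(-12, 6) = -12 — holds.
9. a + b = -3 + 2 = -1 — holds.
10. e=-12, b=2, f=14; 0 of them equal -15, not exactly one — fails.
11. a + h = -3 + 6 = 3; 3 ≥ 2 — holds.

No — constraints 2, 6, 10 are not satisfied.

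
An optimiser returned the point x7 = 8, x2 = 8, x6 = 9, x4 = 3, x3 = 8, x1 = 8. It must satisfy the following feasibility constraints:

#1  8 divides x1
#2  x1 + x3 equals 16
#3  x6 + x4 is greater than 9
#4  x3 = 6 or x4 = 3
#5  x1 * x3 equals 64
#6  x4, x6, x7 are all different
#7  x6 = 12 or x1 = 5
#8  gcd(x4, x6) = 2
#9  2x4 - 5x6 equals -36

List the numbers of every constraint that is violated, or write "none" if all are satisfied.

Violated: 7, 8, and 9.

#1 8 / 8 = 1, so 8 divides 8 — holds.
#2 x1 + x3 = 8 + 8 = 16 — holds.
#3 x6 + x4 = 9 + 3 = 12; 12 > 9 — holds.
#4 x3 = 8 ≠ 6, but x4 = 3 = 3 (second disjunct) — holds.
#5 x1 * x3 = 8 * 8 = 64 — holds.
#6 values 3, 9, 8 are pairwise distinct — holds.
#7 x6 = 9 ≠ 12 and x1 = 8 ≠ 5; both disjuncts false — does not hold.
#8 gcd(3, 9) = 3, not 2 — does not hold.
#9 2x4 - 5x6 = 2(3) - 5(9) = -39, not -36 — does not hold.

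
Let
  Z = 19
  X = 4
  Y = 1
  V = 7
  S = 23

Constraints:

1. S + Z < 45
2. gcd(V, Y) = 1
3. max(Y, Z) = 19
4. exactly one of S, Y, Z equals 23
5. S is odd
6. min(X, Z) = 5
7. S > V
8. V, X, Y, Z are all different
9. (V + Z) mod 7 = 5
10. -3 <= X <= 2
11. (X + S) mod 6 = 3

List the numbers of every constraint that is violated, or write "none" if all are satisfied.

Violated: 6, 10.

1. S + Z = 23 + 19 = 42; 42 < 45  ✓
2. gcd(7, 1) = 1  ✓
3. max(1, 19) = 19  ✓
4. S=23, Y=1, Z=19; 1 of them equals 23  ✓
5. S = 23 is odd  ✓
6. min(4, 19) = 4, not 5  ✗
7. S = 23, V = 7; 23 > 7  ✓
8. values 7, 4, 1, 19 are pairwise distinct  ✓
9. V + Z = 26; 26 mod 7 = 5  ✓
10. X = 4 is outside [-3, 2]  ✗
11. X + S = 27; 27 mod 6 = 3  ✓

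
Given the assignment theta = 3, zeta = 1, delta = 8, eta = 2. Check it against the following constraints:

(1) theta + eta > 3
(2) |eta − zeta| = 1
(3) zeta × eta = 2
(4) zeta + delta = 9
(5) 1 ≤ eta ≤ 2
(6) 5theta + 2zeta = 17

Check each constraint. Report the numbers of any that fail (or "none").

All constraints are satisfied.

(1) theta + eta = 3 + 2 = 5; 5 > 3  ✓
(2) |2 − 1| = 1  ✓
(3) zeta × eta = 1 × 2 = 2  ✓
(4) zeta + delta = 1 + 8 = 9  ✓
(5) eta = 2 lies in [1, 2]  ✓
(6) 5theta + 2zeta = 5(3) + 2(1) = 17  ✓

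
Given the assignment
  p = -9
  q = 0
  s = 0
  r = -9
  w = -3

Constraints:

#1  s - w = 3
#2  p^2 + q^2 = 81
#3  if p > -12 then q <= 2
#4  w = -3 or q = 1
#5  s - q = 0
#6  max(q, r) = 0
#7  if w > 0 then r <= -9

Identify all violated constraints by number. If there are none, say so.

#1 s - w = 0 - (-3) = 3 — satisfied.
#2 p^2 + q^2 = (-9)^2 + 0^2 = 81 + 0 = 81 — satisfied.
#3 p = -9 > -12, so we need q ≤ 2; q = 0 ≤ 2 — satisfied.
#4 w = -3 = -3 (first disjunct) — satisfied.
#5 s - q = 0 - 0 = 0 — satisfied.
#6 max(0, -9) = 0 — satisfied.
#7 w = -3, not > 0; antecedent false, conditional vacuously true — satisfied.

None — every constraint holds.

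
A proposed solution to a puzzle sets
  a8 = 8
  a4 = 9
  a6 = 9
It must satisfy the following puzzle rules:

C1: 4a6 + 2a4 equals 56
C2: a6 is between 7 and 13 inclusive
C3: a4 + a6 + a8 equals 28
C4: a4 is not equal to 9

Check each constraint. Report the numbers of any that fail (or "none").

C1: 4a6 + 2a4 = 4(9) + 2(9) = 54, not 56 — violated.
C2: a6 = 9 lies in [7, 13] — OK.
C3: a4 + a6 + a8 = 9 + 9 + 8 = 26, not 28 — violated.
C4: a4 = 9, but 9 is required to differ — violated.

Violated: 1, 3, 4.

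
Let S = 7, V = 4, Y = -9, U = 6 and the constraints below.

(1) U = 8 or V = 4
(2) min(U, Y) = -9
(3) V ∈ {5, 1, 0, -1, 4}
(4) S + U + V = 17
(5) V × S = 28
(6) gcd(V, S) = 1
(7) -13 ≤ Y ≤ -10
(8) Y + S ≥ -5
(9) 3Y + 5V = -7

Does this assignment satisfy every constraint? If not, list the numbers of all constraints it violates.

(1) U = 6 ≠ 8, but V = 4 = 4 (second disjunct)  ✓
(2) min(6, -9) = -9  ✓
(3) V = 4 is in {5, 1, 0, -1, 4}  ✓
(4) S + U + V = 7 + 6 + 4 = 17  ✓
(5) V × S = 4 × 7 = 28  ✓
(6) gcd(4, 7) = 1  ✓
(7) Y = -9 is outside [-13, -10]  ✗
(8) Y + S = -9 + 7 = -2; -2 ≥ -5  ✓
(9) 3Y + 5V = 3(-9) + 5(4) = -7  ✓

Violated: 7.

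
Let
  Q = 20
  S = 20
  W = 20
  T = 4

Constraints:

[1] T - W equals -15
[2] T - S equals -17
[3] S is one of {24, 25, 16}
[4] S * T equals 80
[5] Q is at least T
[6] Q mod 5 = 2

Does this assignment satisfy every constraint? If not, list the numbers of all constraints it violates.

[1] T - W = 4 - 20 = -16, not -15 — fails.
[2] T - S = 4 - 20 = -16, not -17 — fails.
[3] S = 20 is not in {24, 25, 16} — fails.
[4] S * T = 20 * 4 = 80 — holds.
[5] Q = 20, T = 4; 20 ≥ 4 — holds.
[6] 20 mod 5 = 0, not 2 — fails.

Constraints 1, 2, 3, 6 are violated.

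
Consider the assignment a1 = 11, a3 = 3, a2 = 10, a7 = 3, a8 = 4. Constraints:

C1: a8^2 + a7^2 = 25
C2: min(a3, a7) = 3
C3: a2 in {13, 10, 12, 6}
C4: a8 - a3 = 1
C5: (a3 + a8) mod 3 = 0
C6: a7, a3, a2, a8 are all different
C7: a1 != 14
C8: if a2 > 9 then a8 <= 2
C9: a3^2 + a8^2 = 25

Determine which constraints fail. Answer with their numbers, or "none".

C1: a8^2 + a7^2 = 4^2 + 3^2 = 16 + 9 = 25  OK
C2: min(3, 3) = 3  OK
C3: a2 = 10 is in {13, 10, 12, 6}  OK
C4: a8 - a3 = 4 - 3 = 1  OK
C5: a3 + a8 = 7; 7 mod 3 = 1, not 0  FAIL
C6: a7 = a3 = 3, not all different  FAIL
C7: a1 = 11, and 11 ≠ 14  OK
C8: a2 = 10 > 9, so we need a8 ≤ 2; but a8 = 4 > 2  FAIL
C9: a3^2 + a8^2 = 3^2 + 4^2 = 9 + 16 = 25  OK

Violated: 5, 6, 8.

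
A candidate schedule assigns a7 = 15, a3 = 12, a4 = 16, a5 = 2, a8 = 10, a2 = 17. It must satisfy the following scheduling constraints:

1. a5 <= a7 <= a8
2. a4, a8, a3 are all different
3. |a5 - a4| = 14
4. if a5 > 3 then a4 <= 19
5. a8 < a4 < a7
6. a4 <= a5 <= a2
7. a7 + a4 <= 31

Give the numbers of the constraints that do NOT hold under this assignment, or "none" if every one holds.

1. values 2, 15, 10; a7 = 15 is not <= a8 = 10  ✗
2. values 16, 10, 12 are pairwise distinct  ✓
3. |2 - 16| = 14  ✓
4. a5 = 2, not > 3; antecedent false, conditional vacuously true  ✓
5. values 10, 16, 15; a4 = 16 is not < a7 = 15  ✗
6. values 16, 2, 17; a4 = 16 is not <= a5 = 2  ✗
7. a7 + a4 = 15 + 16 = 31; 31 ≤ 31  ✓

Constraints 1, 5, and 6 are violated.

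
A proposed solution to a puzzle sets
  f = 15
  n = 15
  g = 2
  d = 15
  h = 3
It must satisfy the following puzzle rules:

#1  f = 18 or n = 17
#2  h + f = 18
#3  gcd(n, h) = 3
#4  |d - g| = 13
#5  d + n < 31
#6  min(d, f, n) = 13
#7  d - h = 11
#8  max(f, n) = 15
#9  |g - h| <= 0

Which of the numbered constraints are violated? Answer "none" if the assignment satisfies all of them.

Violated: 1, 6, 7, and 9.

#1 f = 15 ≠ 18 and n = 15 ≠ 17; both disjuncts false — fails.
#2 h + f = 3 + 15 = 18 — holds.
#3 gcd(15, 3) = 3 — holds.
#4 |15 - 2| = 13 — holds.
#5 d + n = 15 + 15 = 30; 30 < 31 — holds.
#6 min(15, 15, 15) = 15, not 13 — fails.
#7 d - h = 15 - 3 = 12, not 11 — fails.
#8 max(15, 15) = 15 — holds.
#9 |2 - 3| = 1; 1 > 0, exceeds bound 0 — fails.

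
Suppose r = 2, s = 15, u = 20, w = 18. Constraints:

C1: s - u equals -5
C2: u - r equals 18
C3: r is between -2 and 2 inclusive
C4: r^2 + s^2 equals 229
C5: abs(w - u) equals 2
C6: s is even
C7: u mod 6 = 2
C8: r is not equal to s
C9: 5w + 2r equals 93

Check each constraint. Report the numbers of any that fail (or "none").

C1: s - u = 15 - 20 = -5 — holds.
C2: u - r = 20 - 2 = 18 — holds.
C3: r = 2 lies in [-2, 2] — holds.
C4: r^2 + s^2 = 2^2 + 15^2 = 4 + 225 = 229 — holds.
C5: abs(18 - 20) = 2 — holds.
C6: s = 15 is odd — fails.
C7: 20 mod 6 = 2 — holds.
C8: r = 2, s = 15; distinct — holds.
C9: 5w + 2r = 5(18) + 2(2) = 94, not 93 — fails.

The assignment fails constraints 6, 9.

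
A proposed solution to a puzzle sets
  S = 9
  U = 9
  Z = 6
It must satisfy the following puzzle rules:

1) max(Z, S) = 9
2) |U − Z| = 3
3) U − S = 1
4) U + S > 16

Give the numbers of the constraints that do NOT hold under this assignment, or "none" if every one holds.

No — constraint 3 is not satisfied.

1) max(6, 9) = 9 — OK.
2) |9 − 6| = 3 — OK.
3) U − S = 9 − 9 = 0, not 1 — violated.
4) U + S = 9 + 9 = 18; 18 > 16 — OK.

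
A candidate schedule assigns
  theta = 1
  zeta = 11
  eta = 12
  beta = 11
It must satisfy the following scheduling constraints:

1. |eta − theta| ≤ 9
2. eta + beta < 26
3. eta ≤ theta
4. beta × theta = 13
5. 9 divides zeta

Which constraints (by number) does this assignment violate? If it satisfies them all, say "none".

1. |12 − 1| = 11; 11 > 9, exceeds bound 9  ✘
2. eta + beta = 12 + 11 = 23; 23 < 26  ✔
3. eta = 12, theta = 1; 12 > 1 (want ≤)  ✘
4. beta × theta = 11 × 1 = 11, not 13  ✘
5. 11 = 9×1 + 2, so 9 does not divide 11  ✘

Constraints 1, 3, 4, 5 do not hold.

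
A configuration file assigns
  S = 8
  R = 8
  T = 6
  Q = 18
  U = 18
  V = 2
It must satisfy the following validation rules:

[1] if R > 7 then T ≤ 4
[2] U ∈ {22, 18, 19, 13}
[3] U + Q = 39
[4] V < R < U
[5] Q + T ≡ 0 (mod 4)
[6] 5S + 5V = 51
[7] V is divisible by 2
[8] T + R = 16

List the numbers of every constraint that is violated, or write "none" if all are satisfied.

Constraints 1, 3, 6, and 8 are violated.

[1] R = 8 > 7, so we need T ≤ 4; but T = 6 > 4  FAIL
[2] U = 18 is in {22, 18, 19, 13}  OK
[3] U + Q = 18 + 18 = 36, not 39  FAIL
[4] values 2 < 8 < 18  OK
[5] Q + T = 24; 24 mod 4 = 0  OK
[6] 5S + 5V = 5(8) + 5(2) = 50, not 51  FAIL
[7] 2 / 2 = 1, so 2 divides 2  OK
[8] T + R = 6 + 8 = 14, not 16  FAIL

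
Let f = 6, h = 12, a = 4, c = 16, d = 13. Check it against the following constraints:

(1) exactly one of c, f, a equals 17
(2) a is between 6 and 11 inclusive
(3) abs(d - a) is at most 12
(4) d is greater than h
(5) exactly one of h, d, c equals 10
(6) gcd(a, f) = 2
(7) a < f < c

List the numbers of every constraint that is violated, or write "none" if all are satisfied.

No — constraints 1, 2, and 5 are not satisfied.

(1) c=16, f=6, a=4; 0 of them equal 17, not exactly one — fails.
(2) a = 4 is outside [6, 11] — fails.
(3) abs(13 - 4) = 9; 9 ≤ 12 — holds.
(4) d = 13, h = 12; 13 > 12 — holds.
(5) h=12, d=13, c=16; 0 of them equal 10, not exactly one — fails.
(6) gcd(4, 6) = 2 — holds.
(7) values 4 < 6 < 16 — holds.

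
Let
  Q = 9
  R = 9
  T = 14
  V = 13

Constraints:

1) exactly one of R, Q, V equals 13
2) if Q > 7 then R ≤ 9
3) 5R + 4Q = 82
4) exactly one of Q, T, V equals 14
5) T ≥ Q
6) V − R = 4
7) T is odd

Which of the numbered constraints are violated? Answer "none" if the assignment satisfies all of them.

1) R=9, Q=9, V=13; 1 of them equals 13 — holds.
2) Q = 9 > 7, so we need R ≤ 9; R = 9 ≤ 9 — holds.
3) 5R + 4Q = 5(9) + 4(9) = 81, not 82 — fails.
4) Q=9, T=14, V=13; 1 of them equals 14 — holds.
5) T = 14, Q = 9; 14 ≥ 9 — holds.
6) V − R = 13 − 9 = 4 — holds.
7) T = 14 is even — fails.

No — constraints 3 and 7 are not satisfied.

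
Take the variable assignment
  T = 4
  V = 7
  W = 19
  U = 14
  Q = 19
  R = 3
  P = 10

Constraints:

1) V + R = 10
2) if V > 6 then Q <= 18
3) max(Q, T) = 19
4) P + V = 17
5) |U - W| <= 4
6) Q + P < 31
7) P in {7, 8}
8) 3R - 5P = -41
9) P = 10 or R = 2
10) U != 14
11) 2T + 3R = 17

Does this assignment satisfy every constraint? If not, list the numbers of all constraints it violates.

1) V + R = 7 + 3 = 10 — satisfied.
2) V = 7 > 6, so we need Q ≤ 18; but Q = 19 > 18 — violated.
3) max(19, 4) = 19 — satisfied.
4) P + V = 10 + 7 = 17 — satisfied.
5) |14 - 19| = 5; 5 > 4, exceeds bound 4 — violated.
6) Q + P = 19 + 10 = 29; 29 < 31 — satisfied.
7) P = 10 is not in {7, 8} — violated.
8) 3R - 5P = 3(3) - 5(10) = -41 — satisfied.
9) P = 10 = 10 (first disjunct) — satisfied.
10) U = 14, but 14 is required to differ — violated.
11) 2T + 3R = 2(4) + 3(3) = 17 — satisfied.

Constraints 2, 5, 7, and 10 are violated.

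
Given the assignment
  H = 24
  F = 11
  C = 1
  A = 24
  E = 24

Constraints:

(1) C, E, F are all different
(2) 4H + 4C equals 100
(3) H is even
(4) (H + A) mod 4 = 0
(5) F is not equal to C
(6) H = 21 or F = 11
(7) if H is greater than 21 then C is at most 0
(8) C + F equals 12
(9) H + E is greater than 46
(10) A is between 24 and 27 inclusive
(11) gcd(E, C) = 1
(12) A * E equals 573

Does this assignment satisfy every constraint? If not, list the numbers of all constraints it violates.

(1) values 1, 24, 11 are pairwise distinct  true
(2) 4H + 4C = 4(24) + 4(1) = 100  true
(3) H = 24 is even  true
(4) H + A = 48; 48 mod 4 = 0  true
(5) F = 11, C = 1; distinct  true
(6) H = 24 ≠ 21, but F = 11 = 11 (second disjunct)  true
(7) H = 24 > 21, so we need C ≤ 0; but C = 1 > 0  false
(8) C + F = 1 + 11 = 12  true
(9) H + E = 24 + 24 = 48; 48 > 46  true
(10) A = 24 lies in [24, 27]  true
(11) gcd(24, 1) = 1  true
(12) A * E = 24 * 24 = 576, not 573  false

Constraints 7 and 12 are violated.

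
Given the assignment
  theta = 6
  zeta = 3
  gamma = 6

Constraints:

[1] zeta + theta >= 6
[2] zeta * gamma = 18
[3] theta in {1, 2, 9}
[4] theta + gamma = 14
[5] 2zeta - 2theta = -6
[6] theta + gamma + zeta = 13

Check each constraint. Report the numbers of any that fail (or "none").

[1] zeta + theta = 3 + 6 = 9; 9 ≥ 6 — holds.
[2] zeta * gamma = 3 * 6 = 18 — holds.
[3] theta = 6 is not in {1, 2, 9} — does not hold.
[4] theta + gamma = 6 + 6 = 12, not 14 — does not hold.
[5] 2zeta - 2theta = 2(3) - 2(6) = -6 — holds.
[6] theta + gamma + zeta = 6 + 6 + 3 = 15, not 13 — does not hold.

The assignment fails constraints 3, 4, and 6.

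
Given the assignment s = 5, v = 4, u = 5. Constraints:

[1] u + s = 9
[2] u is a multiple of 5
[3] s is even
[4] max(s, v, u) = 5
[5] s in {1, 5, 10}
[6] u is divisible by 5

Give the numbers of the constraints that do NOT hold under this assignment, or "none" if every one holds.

Violated: 1 and 3.

[1] u + s = 5 + 5 = 10, not 9  ✘
[2] 5 / 5 = 1, so 5 divides 5  ✔
[3] s = 5 is odd  ✘
[4] max(5, 4, 5) = 5  ✔
[5] s = 5 is in {1, 5, 10}  ✔
[6] 5 / 5 = 1, so 5 divides 5  ✔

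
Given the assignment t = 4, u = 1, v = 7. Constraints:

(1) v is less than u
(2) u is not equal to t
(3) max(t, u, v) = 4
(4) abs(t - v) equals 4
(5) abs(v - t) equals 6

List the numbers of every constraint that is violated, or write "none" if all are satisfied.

(1) v = 7, u = 1; 7 ≥ 1 (want <) — does not hold.
(2) u = 1, t = 4; distinct — holds.
(3) max(4, 1, 7) = 7, not 4 — does not hold.
(4) abs(4 - 7) = 3, not 4 — does not hold.
(5) abs(7 - 4) = 3, not 6 — does not hold.

Constraints 1, 3, 4, and 5 do not hold.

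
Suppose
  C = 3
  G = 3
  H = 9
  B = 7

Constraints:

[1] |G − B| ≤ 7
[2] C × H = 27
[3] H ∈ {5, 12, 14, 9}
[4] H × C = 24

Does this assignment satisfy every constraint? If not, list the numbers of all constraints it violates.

Constraint 4 does not hold.

[1] |3 − 7| = 4; 4 ≤ 7 — holds.
[2] C × H = 3 × 9 = 27 — holds.
[3] H = 9 is in {5, 12, 14, 9} — holds.
[4] H × C = 9 × 3 = 27, not 24 — fails.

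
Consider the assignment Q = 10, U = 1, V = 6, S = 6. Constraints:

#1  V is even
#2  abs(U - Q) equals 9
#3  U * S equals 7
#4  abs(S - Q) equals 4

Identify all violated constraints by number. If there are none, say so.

#1 V = 6 is even  true
#2 abs(1 - 10) = 9  true
#3 U * S = 1 * 6 = 6, not 7  false
#4 abs(6 - 10) = 4  true

Violated: 3.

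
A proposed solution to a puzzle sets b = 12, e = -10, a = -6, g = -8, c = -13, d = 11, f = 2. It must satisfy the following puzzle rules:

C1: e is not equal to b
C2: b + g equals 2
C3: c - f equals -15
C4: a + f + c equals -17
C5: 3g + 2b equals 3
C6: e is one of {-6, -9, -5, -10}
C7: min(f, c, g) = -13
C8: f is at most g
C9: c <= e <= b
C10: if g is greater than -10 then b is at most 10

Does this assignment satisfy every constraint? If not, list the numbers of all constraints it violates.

C1: e = -10, b = 12; distinct — OK.
C2: b + g = 12 + (-8) = 4, not 2 — violated.
C3: c - f = -13 - 2 = -15 — OK.
C4: a + f + c = -6 + 2 + (-13) = -17 — OK.
C5: 3g + 2b = 3(-8) + 2(12) = 0, not 3 — violated.
C6: e = -10 is in {-6, -9, -5, -10} — OK.
C7: min(2, -13, -8) = -13 — OK.
C8: f = 2, g = -8; 2 > -8 (want ≤) — violated.
C9: values -13 <= -10 <= 12 — OK.
C10: g = -8 > -10, so we need b ≤ 10; but b = 12 > 10 — violated.

Violated: 2, 5, 8, 10.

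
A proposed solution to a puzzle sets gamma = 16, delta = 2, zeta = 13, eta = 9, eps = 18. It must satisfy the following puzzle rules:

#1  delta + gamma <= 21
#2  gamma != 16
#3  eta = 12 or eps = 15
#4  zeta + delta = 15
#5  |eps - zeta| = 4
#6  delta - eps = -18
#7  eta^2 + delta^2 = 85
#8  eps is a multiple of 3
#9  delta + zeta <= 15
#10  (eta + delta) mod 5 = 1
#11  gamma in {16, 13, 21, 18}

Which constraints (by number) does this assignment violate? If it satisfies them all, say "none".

#1 delta + gamma = 2 + 16 = 18; 18 ≤ 21 — OK.
#2 gamma = 16, but 16 is required to differ — violated.
#3 eta = 9 ≠ 12 and eps = 18 ≠ 15; both disjuncts false — violated.
#4 zeta + delta = 13 + 2 = 15 — OK.
#5 |18 - 13| = 5, not 4 — violated.
#6 delta - eps = 2 - 18 = -16, not -18 — violated.
#7 eta^2 + delta^2 = 9^2 + 2^2 = 81 + 4 = 85 — OK.
#8 18 / 3 = 6, so 3 divides 18 — OK.
#9 delta + zeta = 2 + 13 = 15; 15 ≤ 15 — OK.
#10 eta + delta = 11; 11 mod 5 = 1 — OK.
#11 gamma = 16 is in {16, 13, 21, 18} — OK.

Constraints 2, 3, 5, 6 do not hold.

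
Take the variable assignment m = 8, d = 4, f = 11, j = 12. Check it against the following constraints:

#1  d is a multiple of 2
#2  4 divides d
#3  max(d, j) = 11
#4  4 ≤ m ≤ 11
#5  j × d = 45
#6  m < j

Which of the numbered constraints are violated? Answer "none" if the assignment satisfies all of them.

#1 4 / 2 = 2, so 2 divides 4 — holds.
#2 4 / 4 = 1, so 4 divides 4 — holds.
#3 max(4, 12) = 12, not 11 — does not hold.
#4 m = 8 lies in [4, 11] — holds.
#5 j × d = 12 × 4 = 48, not 45 — does not hold.
#6 m = 8, j = 12; 8 < 12 — holds.

No — constraints 3 and 5 are not satisfied.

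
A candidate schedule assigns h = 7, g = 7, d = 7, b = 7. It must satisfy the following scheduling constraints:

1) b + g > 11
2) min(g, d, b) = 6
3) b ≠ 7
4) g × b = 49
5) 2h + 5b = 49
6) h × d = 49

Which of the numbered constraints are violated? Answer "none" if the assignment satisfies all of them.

The assignment fails constraints 2, 3.

1) b + g = 7 + 7 = 14; 14 > 11  holds
2) min(7, 7, 7) = 7, not 6  fails
3) b = 7, but 7 is required to differ  fails
4) g × b = 7 × 7 = 49  holds
5) 2h + 5b = 2(7) + 5(7) = 49  holds
6) h × d = 7 × 7 = 49  holds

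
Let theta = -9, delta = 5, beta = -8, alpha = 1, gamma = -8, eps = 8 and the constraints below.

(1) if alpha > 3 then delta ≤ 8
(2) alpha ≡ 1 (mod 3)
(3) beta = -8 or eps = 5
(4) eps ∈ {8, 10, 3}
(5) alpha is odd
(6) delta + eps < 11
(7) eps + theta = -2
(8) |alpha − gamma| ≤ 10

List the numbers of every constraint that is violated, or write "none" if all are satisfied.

Constraints 6 and 7 are violated.

(1) alpha = 1, not > 3; antecedent false, conditional vacuously true — holds.
(2) 1 mod 3 = 1 — holds.
(3) beta = -8 = -8 (first disjunct) — holds.
(4) eps = 8 is in {8, 10, 3} — holds.
(5) alpha = 1 is odd — holds.
(6) delta + eps = 5 + 8 = 13; 13 ≥ 11, bound 11 not met — fails.
(7) eps + theta = 8 + (-9) = -1, not -2 — fails.
(8) |1 − (-8)| = 9; 9 ≤ 10 — holds.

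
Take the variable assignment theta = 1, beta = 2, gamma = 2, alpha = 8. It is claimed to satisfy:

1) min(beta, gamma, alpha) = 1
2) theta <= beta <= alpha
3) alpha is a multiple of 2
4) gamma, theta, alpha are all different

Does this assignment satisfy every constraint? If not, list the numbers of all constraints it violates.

1) min(2, 2, 8) = 2, not 1 — violated.
2) values 1 <= 2 <= 8 — satisfied.
3) 8 / 2 = 4, so 2 divides 8 — satisfied.
4) values 2, 1, 8 are pairwise distinct — satisfied.

Constraint 1 does not hold.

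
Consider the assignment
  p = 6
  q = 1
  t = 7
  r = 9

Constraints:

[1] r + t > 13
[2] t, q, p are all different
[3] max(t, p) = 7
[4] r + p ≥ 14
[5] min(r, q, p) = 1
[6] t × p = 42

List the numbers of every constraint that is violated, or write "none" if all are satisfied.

[1] r + t = 9 + 7 = 16; 16 > 13 — holds.
[2] values 7, 1, 6 are pairwise distinct — holds.
[3] max(7, 6) = 7 — holds.
[4] r + p = 9 + 6 = 15; 15 ≥ 14 — holds.
[5] min(9, 1, 6) = 1 — holds.
[6] t × p = 7 × 6 = 42 — holds.

The assignment satisfies every constraint.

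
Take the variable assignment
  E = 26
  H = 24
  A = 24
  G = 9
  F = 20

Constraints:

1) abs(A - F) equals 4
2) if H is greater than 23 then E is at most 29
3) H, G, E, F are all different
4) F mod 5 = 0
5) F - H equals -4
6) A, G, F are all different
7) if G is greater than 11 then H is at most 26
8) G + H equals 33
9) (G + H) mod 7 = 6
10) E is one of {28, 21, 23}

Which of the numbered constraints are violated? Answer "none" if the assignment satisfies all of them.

1) abs(24 - 20) = 4 — holds.
2) H = 24 > 23, so we need E ≤ 29; E = 26 ≤ 29 — holds.
3) values 24, 9, 26, 20 are pairwise distinct — holds.
4) 20 mod 5 = 0 — holds.
5) F - H = 20 - 24 = -4 — holds.
6) values 24, 9, 20 are pairwise distinct — holds.
7) G = 9, not > 11; antecedent false, conditional vacuously true — holds.
8) G + H = 9 + 24 = 33 — holds.
9) G + H = 33; 33 mod 7 = 5, not 6 — does not hold.
10) E = 26 is not in {28, 21, 23} — does not hold.

No — constraints 9, 10 are not satisfied.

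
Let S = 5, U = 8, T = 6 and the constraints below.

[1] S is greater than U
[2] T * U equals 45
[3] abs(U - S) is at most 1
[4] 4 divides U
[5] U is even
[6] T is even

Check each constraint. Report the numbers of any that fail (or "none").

[1] S = 5, U = 8; 5 ≤ 8 (want >) — violated.
[2] T * U = 6 * 8 = 48, not 45 — violated.
[3] abs(8 - 5) = 3; 3 > 1, exceeds bound 1 — violated.
[4] 8 / 4 = 2, so 4 divides 8 — satisfied.
[5] U = 8 is even — satisfied.
[6] T = 6 is even — satisfied.

Constraints 1, 2, 3 are violated.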